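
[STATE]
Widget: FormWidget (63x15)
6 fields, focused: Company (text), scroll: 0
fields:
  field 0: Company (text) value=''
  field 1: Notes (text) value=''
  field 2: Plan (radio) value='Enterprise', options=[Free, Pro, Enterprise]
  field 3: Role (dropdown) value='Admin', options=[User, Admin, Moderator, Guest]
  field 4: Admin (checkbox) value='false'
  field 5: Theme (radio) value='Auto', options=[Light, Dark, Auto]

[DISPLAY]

> Company:    [                                               ]
  Notes:      [                                               ]
  Plan:       ( ) Free  ( ) Pro  (●) Enterprise                
  Role:       [Admin                                         ▼]
  Admin:      [ ]                                              
  Theme:      ( ) Light  ( ) Dark  (●) Auto                    
                                                               
                                                               
                                                               
                                                               
                                                               
                                                               
                                                               
                                                               
                                                               


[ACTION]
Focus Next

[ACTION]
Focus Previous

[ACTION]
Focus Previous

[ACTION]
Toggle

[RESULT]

  Company:    [                                               ]
  Notes:      [                                               ]
  Plan:       ( ) Free  ( ) Pro  (●) Enterprise                
  Role:       [Admin                                         ▼]
  Admin:      [ ]                                              
> Theme:      ( ) Light  ( ) Dark  (●) Auto                    
                                                               
                                                               
                                                               
                                                               
                                                               
                                                               
                                                               
                                                               
                                                               


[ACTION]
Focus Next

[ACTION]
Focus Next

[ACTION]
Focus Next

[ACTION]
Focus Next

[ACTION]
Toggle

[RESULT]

  Company:    [                                               ]
  Notes:      [                                               ]
  Plan:       ( ) Free  ( ) Pro  (●) Enterprise                
> Role:       [Admin                                         ▼]
  Admin:      [ ]                                              
  Theme:      ( ) Light  ( ) Dark  (●) Auto                    
                                                               
                                                               
                                                               
                                                               
                                                               
                                                               
                                                               
                                                               
                                                               


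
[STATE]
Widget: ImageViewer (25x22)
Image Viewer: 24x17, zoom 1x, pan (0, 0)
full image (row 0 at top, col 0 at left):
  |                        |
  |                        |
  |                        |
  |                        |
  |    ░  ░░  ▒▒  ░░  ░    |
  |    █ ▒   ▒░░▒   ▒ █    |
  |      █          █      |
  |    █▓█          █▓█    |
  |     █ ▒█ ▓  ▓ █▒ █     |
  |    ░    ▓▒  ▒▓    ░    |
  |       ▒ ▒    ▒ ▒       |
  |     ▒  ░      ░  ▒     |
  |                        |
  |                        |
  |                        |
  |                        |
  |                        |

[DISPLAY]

                         
                         
                         
                         
    ░  ░░  ▒▒  ░░  ░     
    █ ▒   ▒░░▒   ▒ █     
      █          █       
    █▓█          █▓█     
     █ ▒█ ▓  ▓ █▒ █      
    ░    ▓▒  ▒▓    ░     
       ▒ ▒    ▒ ▒        
     ▒  ░      ░  ▒      
                         
                         
                         
                         
                         
                         
                         
                         
                         
                         


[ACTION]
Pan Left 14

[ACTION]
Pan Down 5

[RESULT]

    █ ▒   ▒░░▒   ▒ █     
      █          █       
    █▓█          █▓█     
     █ ▒█ ▓  ▓ █▒ █      
    ░    ▓▒  ▒▓    ░     
       ▒ ▒    ▒ ▒        
     ▒  ░      ░  ▒      
                         
                         
                         
                         
                         
                         
                         
                         
                         
                         
                         
                         
                         
                         
                         


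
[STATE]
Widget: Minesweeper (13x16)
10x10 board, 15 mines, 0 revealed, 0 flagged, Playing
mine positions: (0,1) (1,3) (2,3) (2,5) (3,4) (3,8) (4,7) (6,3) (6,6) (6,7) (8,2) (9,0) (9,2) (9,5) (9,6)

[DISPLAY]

■■■■■■■■■■   
■■■■■■■■■■   
■■■■■■■■■■   
■■■■■■■■■■   
■■■■■■■■■■   
■■■■■■■■■■   
■■■■■■■■■■   
■■■■■■■■■■   
■■■■■■■■■■   
■■■■■■■■■■   
             
             
             
             
             
             


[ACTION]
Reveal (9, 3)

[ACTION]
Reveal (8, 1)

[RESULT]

■■■■■■■■■■   
■■■■■■■■■■   
■■■■■■■■■■   
■■■■■■■■■■   
■■■■■■■■■■   
■■■■■■■■■■   
■■■■■■■■■■   
■■■■■■■■■■   
■3■■■■■■■■   
■■■2■■■■■■   
             
             
             
             
             
             


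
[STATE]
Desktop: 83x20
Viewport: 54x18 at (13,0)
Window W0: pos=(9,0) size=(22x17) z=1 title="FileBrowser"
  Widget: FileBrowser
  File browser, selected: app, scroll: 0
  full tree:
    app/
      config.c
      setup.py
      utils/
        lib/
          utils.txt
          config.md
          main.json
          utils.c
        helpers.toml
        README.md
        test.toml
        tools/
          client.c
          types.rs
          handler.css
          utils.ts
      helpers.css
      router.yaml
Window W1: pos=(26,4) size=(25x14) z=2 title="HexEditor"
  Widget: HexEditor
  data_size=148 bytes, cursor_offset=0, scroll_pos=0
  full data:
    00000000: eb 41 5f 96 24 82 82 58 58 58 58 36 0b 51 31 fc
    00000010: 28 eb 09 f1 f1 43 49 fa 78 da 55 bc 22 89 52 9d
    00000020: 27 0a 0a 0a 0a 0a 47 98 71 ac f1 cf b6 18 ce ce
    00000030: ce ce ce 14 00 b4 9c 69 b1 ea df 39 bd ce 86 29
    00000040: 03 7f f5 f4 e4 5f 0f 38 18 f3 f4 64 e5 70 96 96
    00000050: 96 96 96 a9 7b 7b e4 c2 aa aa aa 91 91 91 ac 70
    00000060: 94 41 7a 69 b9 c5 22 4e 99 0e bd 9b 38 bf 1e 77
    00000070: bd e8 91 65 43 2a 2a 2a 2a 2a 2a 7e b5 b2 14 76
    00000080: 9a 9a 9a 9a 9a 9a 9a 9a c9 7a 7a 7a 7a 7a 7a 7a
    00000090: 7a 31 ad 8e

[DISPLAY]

━━━━━━━━━━━━━━━━━┓                                    
leBrowser        ┃                                    
─────────────────┨                                    
-] app/          ┃                                    
 config.c    ┏━━━━━━━━━━━━━━━━━━━━━━━┓                
 setup.py    ┃ HexEditor             ┃                
 [+] utils/  ┠───────────────────────┨                
 helpers.css ┃00000000  EB 41 5f 96 2┃                
 router.yaml ┃00000010  28 eb 09 f1 f┃                
             ┃00000020  27 0a 0a 0a 0┃                
             ┃00000030  ce ce ce 14 0┃                
             ┃00000040  03 7f f5 f4 e┃                
             ┃00000050  96 96 96 a9 7┃                
             ┃00000060  94 41 7a 69 b┃                
             ┃00000070  bd e8 91 65 4┃                
             ┃00000080  9a 9a 9a 9a 9┃                
━━━━━━━━━━━━━┃00000090  7a 31 ad 8e  ┃                
             ┗━━━━━━━━━━━━━━━━━━━━━━━┛                


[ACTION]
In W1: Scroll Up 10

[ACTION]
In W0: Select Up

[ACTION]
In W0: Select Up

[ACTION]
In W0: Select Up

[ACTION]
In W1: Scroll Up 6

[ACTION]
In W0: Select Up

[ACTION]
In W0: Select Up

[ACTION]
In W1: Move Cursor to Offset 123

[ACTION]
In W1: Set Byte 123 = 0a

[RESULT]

━━━━━━━━━━━━━━━━━┓                                    
leBrowser        ┃                                    
─────────────────┨                                    
-] app/          ┃                                    
 config.c    ┏━━━━━━━━━━━━━━━━━━━━━━━┓                
 setup.py    ┃ HexEditor             ┃                
 [+] utils/  ┠───────────────────────┨                
 helpers.css ┃00000000  eb 41 5f 96 2┃                
 router.yaml ┃00000010  28 eb 09 f1 f┃                
             ┃00000020  27 0a 0a 0a 0┃                
             ┃00000030  ce ce ce 14 0┃                
             ┃00000040  03 7f f5 f4 e┃                
             ┃00000050  96 96 96 a9 7┃                
             ┃00000060  94 41 7a 69 b┃                
             ┃00000070  bd e8 91 65 4┃                
             ┃00000080  9a 9a 9a 9a 9┃                
━━━━━━━━━━━━━┃00000090  7a 31 ad 8e  ┃                
             ┗━━━━━━━━━━━━━━━━━━━━━━━┛                


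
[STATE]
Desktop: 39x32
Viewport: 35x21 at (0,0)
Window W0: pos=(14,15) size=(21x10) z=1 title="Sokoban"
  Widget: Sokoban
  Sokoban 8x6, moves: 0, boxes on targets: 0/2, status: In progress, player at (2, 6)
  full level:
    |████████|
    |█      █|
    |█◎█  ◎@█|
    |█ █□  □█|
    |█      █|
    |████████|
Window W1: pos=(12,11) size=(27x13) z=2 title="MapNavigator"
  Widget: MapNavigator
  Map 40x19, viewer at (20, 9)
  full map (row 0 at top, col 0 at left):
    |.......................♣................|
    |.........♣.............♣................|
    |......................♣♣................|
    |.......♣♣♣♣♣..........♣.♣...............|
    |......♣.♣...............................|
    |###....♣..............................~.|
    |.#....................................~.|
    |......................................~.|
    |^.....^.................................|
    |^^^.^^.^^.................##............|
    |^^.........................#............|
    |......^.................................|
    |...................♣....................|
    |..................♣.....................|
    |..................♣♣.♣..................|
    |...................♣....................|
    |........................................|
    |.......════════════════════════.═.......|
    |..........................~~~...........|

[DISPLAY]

                                   
                                   
                                   
                                   
                                   
                                   
                                   
                                   
                                   
                                   
                                   
            ┏━━━━━━━━━━━━━━━━━━━━━━
            ┃ MapNavigator         
            ┠──────────────────────
            ┃......................
            ┃......................
            ┃......................
            ┃......................
            ┃^...........@.....##..
            ┃...................#..
            ┃......................


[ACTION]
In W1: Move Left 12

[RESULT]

                                   
                                   
                                   
                                   
                                   
                                   
                                   
                                   
                                   
                                   
                                   
            ┏━━━━━━━━━━━━━━━━━━━━━━
            ┃ MapNavigator         
            ┠──────────────────────
            ┃    ###....♣..........
            ┃    .#................
            ┃    ..................
            ┃    ^.....^...........
            ┃    ^^^.^^.^@.........
            ┃    ^^................
            ┃    ......^...........


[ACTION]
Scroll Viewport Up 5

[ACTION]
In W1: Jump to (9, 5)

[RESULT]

                                   
                                   
                                   
                                   
                                   
                                   
                                   
                                   
                                   
                                   
                                   
            ┏━━━━━━━━━━━━━━━━━━━━━━
            ┃ MapNavigator         
            ┠──────────────────────
            ┃   .........♣.........
            ┃   ...................
            ┃   .......♣♣♣♣♣.......
            ┃   ......♣.♣..........
            ┃   ###....♣.@.........
            ┃   .#.................
            ┃   ...................


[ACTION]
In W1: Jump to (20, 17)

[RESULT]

                                   
                                   
                                   
                                   
                                   
                                   
                                   
                                   
                                   
                                   
                                   
            ┏━━━━━━━━━━━━━━━━━━━━━━
            ┃ MapNavigator         
            ┠──────────────────────
            ┃..........♣...........
            ┃..........♣♣.♣........
            ┃...........♣..........
            ┃......................
            ┃════════════@═════════
            ┃..................~~~.
            ┃                      


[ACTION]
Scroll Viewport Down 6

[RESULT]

                                   
                                   
                                   
                                   
                                   
            ┏━━━━━━━━━━━━━━━━━━━━━━
            ┃ MapNavigator         
            ┠──────────────────────
            ┃..........♣...........
            ┃..........♣♣.♣........
            ┃...........♣..........
            ┃......................
            ┃════════════@═════════
            ┃..................~~~.
            ┃                      
            ┃                      
            ┃                      
            ┗━━━━━━━━━━━━━━━━━━━━━━
              ┗━━━━━━━━━━━━━━━━━━━┛
                                   
                                   


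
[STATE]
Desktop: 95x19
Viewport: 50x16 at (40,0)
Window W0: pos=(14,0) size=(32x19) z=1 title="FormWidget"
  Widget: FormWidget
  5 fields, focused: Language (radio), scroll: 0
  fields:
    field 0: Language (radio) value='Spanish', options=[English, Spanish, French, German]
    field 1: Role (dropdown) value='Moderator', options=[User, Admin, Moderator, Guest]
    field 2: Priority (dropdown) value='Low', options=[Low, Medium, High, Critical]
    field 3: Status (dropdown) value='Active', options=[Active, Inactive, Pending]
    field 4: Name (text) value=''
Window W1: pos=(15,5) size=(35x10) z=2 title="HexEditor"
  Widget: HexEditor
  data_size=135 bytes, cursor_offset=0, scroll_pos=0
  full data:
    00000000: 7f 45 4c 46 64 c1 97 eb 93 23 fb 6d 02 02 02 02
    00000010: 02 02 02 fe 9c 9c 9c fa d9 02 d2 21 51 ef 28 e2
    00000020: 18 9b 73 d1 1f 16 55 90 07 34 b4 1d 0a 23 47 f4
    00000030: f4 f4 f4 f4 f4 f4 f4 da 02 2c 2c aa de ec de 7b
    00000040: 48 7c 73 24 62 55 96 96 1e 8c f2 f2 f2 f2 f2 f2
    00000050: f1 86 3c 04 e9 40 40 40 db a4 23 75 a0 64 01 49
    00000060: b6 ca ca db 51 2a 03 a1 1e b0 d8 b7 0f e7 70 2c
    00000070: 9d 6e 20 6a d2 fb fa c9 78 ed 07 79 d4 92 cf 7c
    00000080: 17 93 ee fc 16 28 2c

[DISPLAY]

━━━━━┓                                            
     ┃                                            
─────┨                                            
  (●)┃                                            
   ▼]┃                                            
━━━━━━━━━┓                                        
         ┃                                        
─────────┨                                        
 c1 97 eb┃                                        
 9c 9c fa┃                                        
 16 55 90┃                                        
 f4 f4 da┃                                        
 55 96 96┃                                        
 40 40 40┃                                        
━━━━━━━━━┛                                        
     ┃                                            


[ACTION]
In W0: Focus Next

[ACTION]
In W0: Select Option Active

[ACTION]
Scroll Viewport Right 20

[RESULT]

┓                                                 
┃                                                 
┨                                                 
┃                                                 
┃                                                 
━━━━┓                                             
    ┃                                             
────┨                                             
7 eb┃                                             
c fa┃                                             
5 90┃                                             
4 da┃                                             
6 96┃                                             
0 40┃                                             
━━━━┛                                             
┃                                                 


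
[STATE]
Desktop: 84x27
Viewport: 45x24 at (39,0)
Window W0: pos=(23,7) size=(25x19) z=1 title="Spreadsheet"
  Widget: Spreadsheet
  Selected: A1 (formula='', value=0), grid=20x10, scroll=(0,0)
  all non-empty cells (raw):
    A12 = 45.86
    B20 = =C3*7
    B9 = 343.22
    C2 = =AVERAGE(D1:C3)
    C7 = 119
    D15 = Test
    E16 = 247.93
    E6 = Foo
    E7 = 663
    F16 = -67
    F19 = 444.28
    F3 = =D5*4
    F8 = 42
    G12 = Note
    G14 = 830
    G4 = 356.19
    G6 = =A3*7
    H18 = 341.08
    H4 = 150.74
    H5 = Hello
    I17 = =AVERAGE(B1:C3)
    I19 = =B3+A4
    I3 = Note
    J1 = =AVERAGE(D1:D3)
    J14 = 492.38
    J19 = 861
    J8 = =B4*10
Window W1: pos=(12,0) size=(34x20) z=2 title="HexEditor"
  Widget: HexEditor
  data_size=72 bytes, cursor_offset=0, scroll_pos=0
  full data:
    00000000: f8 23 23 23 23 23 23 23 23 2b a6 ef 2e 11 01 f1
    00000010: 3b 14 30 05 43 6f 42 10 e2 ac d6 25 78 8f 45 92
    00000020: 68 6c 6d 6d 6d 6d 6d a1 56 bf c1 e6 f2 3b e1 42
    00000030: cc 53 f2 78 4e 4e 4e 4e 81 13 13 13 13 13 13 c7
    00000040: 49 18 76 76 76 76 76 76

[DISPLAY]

━━━━━━┓                                      
      ┃                                      
──────┨                                      
3 23 2┃                                      
f 42 1┃                                      
d 6d a┃                                      
e 4e 4┃                                      
6 76 7┃━┓                                    
      ┃ ┃                                    
      ┃─┨                                    
      ┃ ┃                                    
      ┃ ┃                                    
      ┃-┃                                    
      ┃ ┃                                    
      ┃I┃                                    
      ┃ ┃                                    
      ┃ ┃                                    
      ┃ ┃                                    
      ┃ ┃                                    
━━━━━━┛ ┃                                    
    0   ┃                                    
43.22   ┃                                    
    0   ┃                                    
    0   ┃                                    


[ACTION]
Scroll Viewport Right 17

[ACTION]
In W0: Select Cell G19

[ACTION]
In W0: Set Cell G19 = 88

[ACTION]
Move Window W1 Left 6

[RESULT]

┓                                            
┃                                            
┨                                            
┃                                            
┃                                            
┃                                            
┃                                            
┃━━━━━━━┓                                    
┃       ┃                                    
┃───────┨                                    
┃       ┃                                    
┃       ┃                                    
┃-------┃                                    
┃   0   ┃                                    
┃   0#CI┃                                    
┃   0   ┃                                    
┃   0   ┃                                    
┃   0   ┃                                    
┃   0   ┃                                    
┛   0   ┃                                    
    0   ┃                                    
43.22   ┃                                    
    0   ┃                                    
    0   ┃                                    


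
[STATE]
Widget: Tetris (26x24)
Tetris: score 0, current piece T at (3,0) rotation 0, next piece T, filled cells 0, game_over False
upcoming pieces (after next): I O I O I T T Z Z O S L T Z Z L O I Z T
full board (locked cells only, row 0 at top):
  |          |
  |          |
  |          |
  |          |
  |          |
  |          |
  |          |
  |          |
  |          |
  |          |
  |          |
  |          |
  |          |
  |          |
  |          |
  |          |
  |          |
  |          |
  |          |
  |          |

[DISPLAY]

    ▒     │Next:          
   ▒▒▒    │ ▒             
          │▒▒▒            
          │               
          │               
          │               
          │Score:         
          │0              
          │               
          │               
          │               
          │               
          │               
          │               
          │               
          │               
          │               
          │               
          │               
          │               
          │               
          │               
          │               
          │               


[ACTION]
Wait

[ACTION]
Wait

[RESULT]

          │Next:          
          │ ▒             
    ▒     │▒▒▒            
   ▒▒▒    │               
          │               
          │               
          │Score:         
          │0              
          │               
          │               
          │               
          │               
          │               
          │               
          │               
          │               
          │               
          │               
          │               
          │               
          │               
          │               
          │               
          │               


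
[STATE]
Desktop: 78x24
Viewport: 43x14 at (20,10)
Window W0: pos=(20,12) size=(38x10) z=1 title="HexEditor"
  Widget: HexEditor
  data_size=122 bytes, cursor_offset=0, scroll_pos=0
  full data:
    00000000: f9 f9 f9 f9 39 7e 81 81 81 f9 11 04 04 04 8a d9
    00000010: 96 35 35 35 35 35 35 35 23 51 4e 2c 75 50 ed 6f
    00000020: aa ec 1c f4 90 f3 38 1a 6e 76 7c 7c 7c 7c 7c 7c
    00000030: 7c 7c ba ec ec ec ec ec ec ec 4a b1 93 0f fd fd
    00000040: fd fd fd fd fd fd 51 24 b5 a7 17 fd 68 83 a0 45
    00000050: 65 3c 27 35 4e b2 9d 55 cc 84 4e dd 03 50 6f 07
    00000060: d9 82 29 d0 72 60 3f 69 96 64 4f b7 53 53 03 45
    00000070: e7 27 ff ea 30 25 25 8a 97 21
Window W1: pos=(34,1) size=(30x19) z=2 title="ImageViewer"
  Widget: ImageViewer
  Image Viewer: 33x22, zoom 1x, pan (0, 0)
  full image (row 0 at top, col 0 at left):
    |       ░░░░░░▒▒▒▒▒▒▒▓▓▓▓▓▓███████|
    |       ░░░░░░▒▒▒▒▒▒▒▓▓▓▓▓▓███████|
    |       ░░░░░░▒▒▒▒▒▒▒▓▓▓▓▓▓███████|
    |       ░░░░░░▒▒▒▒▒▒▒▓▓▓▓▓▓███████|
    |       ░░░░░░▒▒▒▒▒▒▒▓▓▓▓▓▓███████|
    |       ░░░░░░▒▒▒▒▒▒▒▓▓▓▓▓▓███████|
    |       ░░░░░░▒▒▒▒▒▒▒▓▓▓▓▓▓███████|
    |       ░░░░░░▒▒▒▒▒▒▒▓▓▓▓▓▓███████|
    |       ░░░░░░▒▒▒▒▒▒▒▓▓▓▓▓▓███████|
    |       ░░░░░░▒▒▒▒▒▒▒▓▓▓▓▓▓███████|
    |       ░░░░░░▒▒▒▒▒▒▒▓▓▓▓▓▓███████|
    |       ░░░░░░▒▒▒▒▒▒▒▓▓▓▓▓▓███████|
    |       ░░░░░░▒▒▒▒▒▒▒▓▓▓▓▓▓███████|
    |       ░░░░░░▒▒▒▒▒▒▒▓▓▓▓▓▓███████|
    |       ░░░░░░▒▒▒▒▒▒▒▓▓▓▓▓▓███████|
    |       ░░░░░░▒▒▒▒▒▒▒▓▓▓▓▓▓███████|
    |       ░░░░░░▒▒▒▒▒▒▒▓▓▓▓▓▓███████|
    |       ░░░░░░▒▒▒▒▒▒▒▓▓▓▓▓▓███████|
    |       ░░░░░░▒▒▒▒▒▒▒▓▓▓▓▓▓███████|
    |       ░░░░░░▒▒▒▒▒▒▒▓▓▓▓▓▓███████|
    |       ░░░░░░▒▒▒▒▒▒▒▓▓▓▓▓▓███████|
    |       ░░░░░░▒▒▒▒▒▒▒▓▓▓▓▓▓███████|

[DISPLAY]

              ┃       ░░░░░░▒▒▒▒▒▒▒▓▓▓▓▓▓██
              ┃       ░░░░░░▒▒▒▒▒▒▒▓▓▓▓▓▓██
┏━━━━━━━━━━━━━┃       ░░░░░░▒▒▒▒▒▒▒▓▓▓▓▓▓██
┃ HexEditor   ┃       ░░░░░░▒▒▒▒▒▒▒▓▓▓▓▓▓██
┠─────────────┃       ░░░░░░▒▒▒▒▒▒▒▓▓▓▓▓▓██
┃00000000  F9 ┃       ░░░░░░▒▒▒▒▒▒▒▓▓▓▓▓▓██
┃00000010  96 ┃       ░░░░░░▒▒▒▒▒▒▒▓▓▓▓▓▓██
┃00000020  aa ┃       ░░░░░░▒▒▒▒▒▒▒▓▓▓▓▓▓██
┃00000030  7c ┃       ░░░░░░▒▒▒▒▒▒▒▓▓▓▓▓▓██
┃00000040  fd ┗━━━━━━━━━━━━━━━━━━━━━━━━━━━━
┃00000050  65 3c 27 35 4e b2 9d 55  c┃     
┗━━━━━━━━━━━━━━━━━━━━━━━━━━━━━━━━━━━━┛     
                                           
                                           


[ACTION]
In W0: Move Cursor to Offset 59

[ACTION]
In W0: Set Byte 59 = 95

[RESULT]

              ┃       ░░░░░░▒▒▒▒▒▒▒▓▓▓▓▓▓██
              ┃       ░░░░░░▒▒▒▒▒▒▒▓▓▓▓▓▓██
┏━━━━━━━━━━━━━┃       ░░░░░░▒▒▒▒▒▒▒▓▓▓▓▓▓██
┃ HexEditor   ┃       ░░░░░░▒▒▒▒▒▒▒▓▓▓▓▓▓██
┠─────────────┃       ░░░░░░▒▒▒▒▒▒▒▓▓▓▓▓▓██
┃00000000  f9 ┃       ░░░░░░▒▒▒▒▒▒▒▓▓▓▓▓▓██
┃00000010  96 ┃       ░░░░░░▒▒▒▒▒▒▒▓▓▓▓▓▓██
┃00000020  aa ┃       ░░░░░░▒▒▒▒▒▒▒▓▓▓▓▓▓██
┃00000030  7c ┃       ░░░░░░▒▒▒▒▒▒▒▓▓▓▓▓▓██
┃00000040  fd ┗━━━━━━━━━━━━━━━━━━━━━━━━━━━━
┃00000050  65 3c 27 35 4e b2 9d 55  c┃     
┗━━━━━━━━━━━━━━━━━━━━━━━━━━━━━━━━━━━━┛     
                                           
                                           


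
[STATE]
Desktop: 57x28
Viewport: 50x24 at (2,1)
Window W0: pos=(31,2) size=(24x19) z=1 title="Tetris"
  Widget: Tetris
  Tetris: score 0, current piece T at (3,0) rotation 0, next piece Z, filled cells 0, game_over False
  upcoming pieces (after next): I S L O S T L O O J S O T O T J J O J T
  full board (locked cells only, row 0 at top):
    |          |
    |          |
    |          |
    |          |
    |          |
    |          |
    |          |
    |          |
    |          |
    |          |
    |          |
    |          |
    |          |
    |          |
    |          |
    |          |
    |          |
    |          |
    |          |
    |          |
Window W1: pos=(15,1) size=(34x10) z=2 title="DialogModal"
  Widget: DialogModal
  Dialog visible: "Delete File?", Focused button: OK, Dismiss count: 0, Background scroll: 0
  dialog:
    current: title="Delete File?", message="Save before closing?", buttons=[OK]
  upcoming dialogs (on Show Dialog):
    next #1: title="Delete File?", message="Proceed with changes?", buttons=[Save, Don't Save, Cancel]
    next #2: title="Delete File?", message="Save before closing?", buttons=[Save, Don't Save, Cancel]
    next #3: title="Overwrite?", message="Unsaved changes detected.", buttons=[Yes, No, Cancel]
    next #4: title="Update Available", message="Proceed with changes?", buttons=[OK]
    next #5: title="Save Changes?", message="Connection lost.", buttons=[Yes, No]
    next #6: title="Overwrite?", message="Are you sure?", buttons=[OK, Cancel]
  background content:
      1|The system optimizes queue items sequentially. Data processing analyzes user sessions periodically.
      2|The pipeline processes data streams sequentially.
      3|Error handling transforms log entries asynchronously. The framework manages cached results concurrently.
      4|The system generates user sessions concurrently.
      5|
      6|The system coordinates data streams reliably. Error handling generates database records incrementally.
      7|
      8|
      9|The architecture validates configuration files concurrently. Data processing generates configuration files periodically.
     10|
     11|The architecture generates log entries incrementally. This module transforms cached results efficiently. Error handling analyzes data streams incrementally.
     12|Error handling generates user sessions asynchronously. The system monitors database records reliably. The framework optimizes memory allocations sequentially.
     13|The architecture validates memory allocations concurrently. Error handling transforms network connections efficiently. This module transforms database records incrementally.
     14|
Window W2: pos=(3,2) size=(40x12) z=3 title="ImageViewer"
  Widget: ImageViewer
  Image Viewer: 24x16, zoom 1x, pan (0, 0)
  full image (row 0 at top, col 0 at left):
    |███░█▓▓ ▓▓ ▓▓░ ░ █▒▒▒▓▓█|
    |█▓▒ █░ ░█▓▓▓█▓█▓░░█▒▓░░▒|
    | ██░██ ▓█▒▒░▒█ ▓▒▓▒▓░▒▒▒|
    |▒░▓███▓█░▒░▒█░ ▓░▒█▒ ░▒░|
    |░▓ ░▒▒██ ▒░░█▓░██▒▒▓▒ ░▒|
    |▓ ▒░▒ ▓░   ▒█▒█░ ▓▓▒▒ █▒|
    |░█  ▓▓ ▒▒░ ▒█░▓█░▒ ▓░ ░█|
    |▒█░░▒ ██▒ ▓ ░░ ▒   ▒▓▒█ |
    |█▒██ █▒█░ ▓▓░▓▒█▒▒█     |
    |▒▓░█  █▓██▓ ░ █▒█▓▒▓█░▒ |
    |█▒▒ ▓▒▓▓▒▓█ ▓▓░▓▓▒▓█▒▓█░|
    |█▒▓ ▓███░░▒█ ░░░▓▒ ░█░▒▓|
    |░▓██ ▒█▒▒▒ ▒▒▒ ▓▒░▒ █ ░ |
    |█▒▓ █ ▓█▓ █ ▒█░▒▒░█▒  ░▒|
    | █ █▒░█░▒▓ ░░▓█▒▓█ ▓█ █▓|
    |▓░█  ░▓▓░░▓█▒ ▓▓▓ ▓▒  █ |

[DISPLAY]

             ┏━━━━━━━━━━━━━━━━━━━━━━━━━━━━━━━━┓   
 ┏━━━━━━━━━━━━━━━━━━━━━━━━━━━━━━━━━━━━━━┓     ┃━━━
 ┃ ImageViewer                          ┃─────┨   
 ┠──────────────────────────────────────┨┐tems┃───
 ┃███░█▓▓ ▓▓ ▓▓░ ░ █▒▒▒▓▓█              ┃│stre┃   
 ┃█▓▒ █░ ░█▓▓▓█▓█▓░░█▒▓░░▒              ┃│g en┃   
 ┃ ██░██ ▓█▒▒░▒█ ▓▒▓▒▓░▒▒▒              ┃│ssio┃   
 ┃▒░▓███▓█░▒░▒█░ ▓░▒█▒ ░▒░              ┃┘    ┃   
 ┃░▓ ░▒▒██ ▒░░█▓░██▒▒▓▒ ░▒              ┃ stre┃   
 ┃▓ ▒░▒ ▓░   ▒█▒█░ ▓▓▒▒ █▒              ┃━━━━━┛   
 ┃░█  ▓▓ ▒▒░ ▒█░▓█░▒ ▓░ ░█              ┃Score:   
 ┃▒█░░▒ ██▒ ▓ ░░ ▒   ▒▓▒█               ┃0        
 ┗━━━━━━━━━━━━━━━━━━━━━━━━━━━━━━━━━━━━━━┛         
                             ┃          │         
                             ┃          │         
                             ┃          │         
                             ┃          │         
                             ┃          │         
                             ┃          │         
                             ┗━━━━━━━━━━━━━━━━━━━━
                                                  
                                                  
                                                  
                                                  


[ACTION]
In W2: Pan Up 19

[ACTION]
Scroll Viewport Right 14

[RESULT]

        ┏━━━━━━━━━━━━━━━━━━━━━━━━━━━━━━━━┓        
━━━━━━━━━━━━━━━━━━━━━━━━━━━━━━━━━━━┓     ┃━━━━━┓  
ageViewer                          ┃─────┨     ┃  
───────────────────────────────────┨┐tems┃─────┨  
░█▓▓ ▓▓ ▓▓░ ░ █▒▒▒▓▓█              ┃│stre┃     ┃  
 █░ ░█▓▓▓█▓█▓░░█▒▓░░▒              ┃│g en┃     ┃  
░██ ▓█▒▒░▒█ ▓▒▓▒▓░▒▒▒              ┃│ssio┃     ┃  
███▓█░▒░▒█░ ▓░▒█▒ ░▒░              ┃┘    ┃     ┃  
░▒▒██ ▒░░█▓░██▒▒▓▒ ░▒              ┃ stre┃     ┃  
░▒ ▓░   ▒█▒█░ ▓▓▒▒ █▒              ┃━━━━━┛     ┃  
 ▓▓ ▒▒░ ▒█░▓█░▒ ▓░ ░█              ┃Score:     ┃  
░▒ ██▒ ▓ ░░ ▒   ▒▓▒█               ┃0          ┃  
━━━━━━━━━━━━━━━━━━━━━━━━━━━━━━━━━━━┛           ┃  
                        ┃          │           ┃  
                        ┃          │           ┃  
                        ┃          │           ┃  
                        ┃          │           ┃  
                        ┃          │           ┃  
                        ┃          │           ┃  
                        ┗━━━━━━━━━━━━━━━━━━━━━━┛  
                                                  
                                                  
                                                  
                                                  


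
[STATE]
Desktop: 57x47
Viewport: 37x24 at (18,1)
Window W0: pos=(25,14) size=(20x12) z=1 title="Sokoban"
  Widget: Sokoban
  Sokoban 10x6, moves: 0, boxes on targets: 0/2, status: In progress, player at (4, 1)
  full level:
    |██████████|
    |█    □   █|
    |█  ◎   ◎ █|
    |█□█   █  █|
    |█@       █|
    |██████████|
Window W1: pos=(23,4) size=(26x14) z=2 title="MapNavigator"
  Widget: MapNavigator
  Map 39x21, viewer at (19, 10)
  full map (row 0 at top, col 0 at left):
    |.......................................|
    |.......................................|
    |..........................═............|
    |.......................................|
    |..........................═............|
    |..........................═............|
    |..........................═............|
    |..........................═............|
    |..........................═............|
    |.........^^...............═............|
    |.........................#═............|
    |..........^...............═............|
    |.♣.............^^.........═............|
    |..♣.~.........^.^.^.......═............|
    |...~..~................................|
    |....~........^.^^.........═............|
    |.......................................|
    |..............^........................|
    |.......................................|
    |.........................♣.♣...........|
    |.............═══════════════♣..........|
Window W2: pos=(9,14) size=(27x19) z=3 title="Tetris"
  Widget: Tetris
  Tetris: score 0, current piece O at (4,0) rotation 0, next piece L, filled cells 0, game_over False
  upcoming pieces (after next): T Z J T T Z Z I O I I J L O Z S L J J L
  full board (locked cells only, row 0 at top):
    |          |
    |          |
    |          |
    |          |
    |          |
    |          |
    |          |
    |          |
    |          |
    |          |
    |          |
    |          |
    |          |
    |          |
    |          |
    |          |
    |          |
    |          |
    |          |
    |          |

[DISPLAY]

                                     
                                     
                                     
     ┏━━━━━━━━━━━━━━━━━━━━━━━━┓      
     ┃ MapNavigator           ┃      
     ┠────────────────────────┨      
     ┃...................═....┃      
     ┃...................═....┃      
     ┃...................═....┃      
     ┃...................═....┃      
     ┃..^^...............═....┃      
     ┃............@.....#═....┃      
     ┃...^...............═....┃      
━━━━━━━━━━━━━━━━━┓.......═....┃      
                 ┃.......═....┃      
─────────────────┨............┃      
  │Next:         ┃━━━━━━━━━━━━┛      
  │  ▒           ┃        ┃          
  │▒▒▒           ┃        ┃          
  │              ┃        ┃          
  │              ┃        ┃          
  │              ┃        ┃          
  │Score:        ┃0/2     ┃          
  │0             ┃        ┃          


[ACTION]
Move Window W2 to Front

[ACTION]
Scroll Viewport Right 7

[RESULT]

                                     
                                     
                                     
   ┏━━━━━━━━━━━━━━━━━━━━━━━━┓        
   ┃ MapNavigator           ┃        
   ┠────────────────────────┨        
   ┃...................═....┃        
   ┃...................═....┃        
   ┃...................═....┃        
   ┃...................═....┃        
   ┃..^^...............═....┃        
   ┃............@.....#═....┃        
   ┃...^...............═....┃        
━━━━━━━━━━━━━━━┓.......═....┃        
               ┃.......═....┃        
───────────────┨............┃        
│Next:         ┃━━━━━━━━━━━━┛        
│  ▒           ┃        ┃            
│▒▒▒           ┃        ┃            
│              ┃        ┃            
│              ┃        ┃            
│              ┃        ┃            
│Score:        ┃0/2     ┃            
│0             ┃        ┃            


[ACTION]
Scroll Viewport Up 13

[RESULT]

                                     
                                     
                                     
                                     
   ┏━━━━━━━━━━━━━━━━━━━━━━━━┓        
   ┃ MapNavigator           ┃        
   ┠────────────────────────┨        
   ┃...................═....┃        
   ┃...................═....┃        
   ┃...................═....┃        
   ┃...................═....┃        
   ┃..^^...............═....┃        
   ┃............@.....#═....┃        
   ┃...^...............═....┃        
━━━━━━━━━━━━━━━┓.......═....┃        
               ┃.......═....┃        
───────────────┨............┃        
│Next:         ┃━━━━━━━━━━━━┛        
│  ▒           ┃        ┃            
│▒▒▒           ┃        ┃            
│              ┃        ┃            
│              ┃        ┃            
│              ┃        ┃            
│Score:        ┃0/2     ┃            


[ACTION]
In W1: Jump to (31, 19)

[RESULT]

                                     
                                     
                                     
                                     
   ┏━━━━━━━━━━━━━━━━━━━━━━━━┓        
   ┃ MapNavigator           ┃        
   ┠────────────────────────┨        
   ┃....................    ┃        
   ┃.......═............    ┃        
   ┃....................    ┃        
   ┃....................    ┃        
   ┃....................    ┃        
   ┃......♣.♣...@.......    ┃        
   ┃═════════♣..........    ┃        
━━━━━━━━━━━━━━━┓            ┃        
               ┃            ┃        
───────────────┨            ┃        
│Next:         ┃━━━━━━━━━━━━┛        
│  ▒           ┃        ┃            
│▒▒▒           ┃        ┃            
│              ┃        ┃            
│              ┃        ┃            
│              ┃        ┃            
│Score:        ┃0/2     ┃            
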